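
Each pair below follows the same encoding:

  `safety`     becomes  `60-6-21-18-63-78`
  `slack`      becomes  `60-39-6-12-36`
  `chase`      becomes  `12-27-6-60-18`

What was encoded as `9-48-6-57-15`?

s(#19)→60 and a(#1)→6: differences scale by 3, so n = 3·pos + 3. With a=1..z=26, the number is 3·pos + 3.
Reversing it on 9-48-6-57-15: 9→(9−3)÷3=2=b, 48→(48−3)÷3=15=o, 6→(6−3)÷3=1=a, 57→(57−3)÷3=18=r, 15→(15−3)÷3=4=d.

board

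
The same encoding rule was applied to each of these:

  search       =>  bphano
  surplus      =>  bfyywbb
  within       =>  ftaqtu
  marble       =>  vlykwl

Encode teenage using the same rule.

cplwlnn

Shifts by position in search: pos 0: s→b (+9), pos 1: e→p (+11), pos 2: a→h (+7), pos 3: r→a (+9), pos 4: c→n (+11), pos 5: h→o (+7) — repeating every 3. The shifts repeat in a cycle of length 3: positions 0,1,… shift by +9, +11, +7, then the pattern repeats.
For teenage: t+9=c, e+11=p, e+7=l, n+9=w, a+11=l, g+7=n, e+9=n.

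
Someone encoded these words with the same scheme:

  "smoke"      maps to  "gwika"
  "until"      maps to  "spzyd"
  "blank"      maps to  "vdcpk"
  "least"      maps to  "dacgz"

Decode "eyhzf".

Each letter's alphabet position (a=0..z=25) is mapped through 19·x+2 mod 26 — an affine cipher.
Undoing it on eyhzf: e(4)→11·(4−2)≡22=w; y(24)→11·(24−2)≡8=i; h(7)→11·(7−2)≡3=d; z(25)→11·(25−2)≡19=t; f(5)→11·(5−2)≡7=h (all mod 26).

width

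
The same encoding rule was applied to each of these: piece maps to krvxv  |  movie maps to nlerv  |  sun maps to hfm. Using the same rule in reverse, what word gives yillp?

brook

Each pair mirrors across the alphabet (p↔k, i↔r, e↔v): positions sum to 25. Each letter is replaced by its mirror in the alphabet: a↔z, b↔y, c↔x, and so on (the Atbash cipher).
Reversing it on yillp: y↔b, i↔r, l↔o, l↔o, p↔k.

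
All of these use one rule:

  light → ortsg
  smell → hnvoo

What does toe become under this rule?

glv

Each pair mirrors across the alphabet (l↔o, i↔r, g↔t): positions sum to 25. Each letter is replaced by its mirror in the alphabet: a↔z, b↔y, c↔x, and so on (the Atbash cipher).
Applying it to toe: t↔g, o↔l, e↔v.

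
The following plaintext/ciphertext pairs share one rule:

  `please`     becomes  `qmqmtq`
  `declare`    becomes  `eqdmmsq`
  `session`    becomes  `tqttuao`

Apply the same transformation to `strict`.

The shift depends on letter class: consonant p→q is +1, but vowel e→q is +12. Two shifts are in play — +12 for a/e/i/o/u, +1 for every other letter.
Applying it to strict: s(cons)+1=t, t(cons)+1=u, r(cons)+1=s, i(vowel)+12=u, c(cons)+1=d, t(cons)+1=u.

tusudu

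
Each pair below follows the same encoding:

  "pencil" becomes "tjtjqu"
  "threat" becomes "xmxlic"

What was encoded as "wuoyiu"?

spiral

In pencil: p→t is +4, e→j is +5, n→t is +6, c→j is +7 — the shift increases by 1 each position. The shift increases by 1 at each position, starting from +4: 4, 5, 6, ….
Decoding wuoyiu: w−4=s, u−5=p, o−6=i, y−7=r, i−8=a, u−9=l.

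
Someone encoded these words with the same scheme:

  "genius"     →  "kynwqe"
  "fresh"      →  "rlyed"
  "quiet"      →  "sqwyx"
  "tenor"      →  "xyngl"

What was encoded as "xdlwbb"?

g(6)→k(10) and e(4)→y(24) fit y≡19x+0 (mod 26); the inverse of 19 mod 26 is 11. Treating letters as 0–25, the rule is x ↦ 19x + 0 (mod 26).
Decoding xdlwbb: x(23)→11·(23−0)≡19=t; d(3)→11·(3−0)≡7=h; l(11)→11·(11−0)≡17=r; w(22)→11·(22−0)≡8=i; b(1)→11·(1−0)≡11=l; b(1)→11·(1−0)≡11=l (all mod 26).

thrill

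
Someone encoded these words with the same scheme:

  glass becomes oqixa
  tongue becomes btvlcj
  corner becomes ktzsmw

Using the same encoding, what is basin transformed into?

Shifts by position in glass: pos 0: g→o (+8), pos 1: l→q (+5), pos 2: a→i (+8), pos 3: s→x (+5) — repeating every 2. The shifts repeat in a cycle of length 2: positions 0,1,… shift by +8, +5, then the pattern repeats.
Applying it to basin: b+8=j, a+5=f, s+8=a, i+5=n, n+8=v.

jfanv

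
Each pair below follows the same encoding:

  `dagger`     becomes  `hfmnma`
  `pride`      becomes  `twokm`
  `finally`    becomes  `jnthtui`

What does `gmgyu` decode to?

charm

The shift increases by 1 at each position, starting from +4: 4, 5, 6, ….
Decoding gmgyu: g−4=c, m−5=h, g−6=a, y−7=r, u−8=m.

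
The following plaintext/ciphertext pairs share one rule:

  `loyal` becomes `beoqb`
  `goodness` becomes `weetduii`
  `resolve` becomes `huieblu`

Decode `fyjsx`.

Compare letters: l→b is +16, o→e is +16, y→o is +16 — a constant shift. It's a constant shift of +16 (ROT16).
Decoding fyjsx: f−16=p, y−16=i, j−16=t, s−16=c, x−16=h.

pitch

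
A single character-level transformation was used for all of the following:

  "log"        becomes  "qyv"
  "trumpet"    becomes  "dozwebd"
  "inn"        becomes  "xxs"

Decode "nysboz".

period

The output letters match the input read backwards, each shifted +10: log reversed is gol. Read the word backwards and shift each letter +10.
Decoding nysboz: shift back: n−10=d, y−10=o, s−10=i, b−10=r, o−10=e, z−10=p → doirep; then reverse → period.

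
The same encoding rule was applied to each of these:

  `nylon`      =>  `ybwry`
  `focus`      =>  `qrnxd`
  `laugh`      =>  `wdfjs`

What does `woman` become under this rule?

hrxdy

Shifts by position in nylon: pos 0: n→y (+11), pos 1: y→b (+3), pos 2: l→w (+11), pos 3: o→r (+3) — repeating every 2. A repeating key of period 2 is used — shifts +11, +3 over and over.
For woman: w+11=h, o+3=r, m+11=x, a+3=d, n+11=y.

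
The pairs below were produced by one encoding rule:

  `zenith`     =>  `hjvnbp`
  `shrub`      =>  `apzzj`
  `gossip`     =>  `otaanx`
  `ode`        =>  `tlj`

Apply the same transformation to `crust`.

kzzab

The shift depends on letter class: consonant z→h is +8, but vowel e→j is +5. The rule splits by letter class: vowels +5, consonants +8.
Applying it to crust: c(cons)+8=k, r(cons)+8=z, u(vowel)+5=z, s(cons)+8=a, t(cons)+8=b.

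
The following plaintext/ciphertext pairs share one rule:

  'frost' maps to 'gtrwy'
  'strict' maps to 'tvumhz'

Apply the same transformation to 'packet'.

qcfojz

In frost: f→g is +1, r→t is +2, o→r is +3, s→w is +4 — the shift increases by 1 each position. Letter i (0-indexed) is shifted by i+1, so successive shifts are 1, 2, 3, ….
Applying it to packet: p+1=q, a+2=c, c+3=f, k+4=o, e+5=j, t+6=z.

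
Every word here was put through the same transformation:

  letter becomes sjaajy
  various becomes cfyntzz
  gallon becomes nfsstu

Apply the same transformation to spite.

Vowels shift forward by 5 and consonants shift forward by 7.
On spite: s(cons)+7=z, p(cons)+7=w, i(vowel)+5=n, t(cons)+7=a, e(vowel)+5=j.

zwnaj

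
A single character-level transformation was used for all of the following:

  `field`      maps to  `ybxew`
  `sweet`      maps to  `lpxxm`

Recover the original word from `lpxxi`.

sweep

Compare letters: f→y is +19, i→b is +19, e→x is +19 — a constant shift. Each letter is shifted forward by 19 in the alphabet (a Caesar shift of +19).
Undoing it on lpxxi: l−19=s, p−19=w, x−19=e, x−19=e, i−19=p.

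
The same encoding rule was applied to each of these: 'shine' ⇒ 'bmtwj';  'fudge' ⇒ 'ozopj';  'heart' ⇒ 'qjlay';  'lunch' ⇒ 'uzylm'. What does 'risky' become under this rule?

andtd

A repeating key of period 3 is used — shifts +9, +5, +11 over and over.
Applying it to risky: r+9=a, i+5=n, s+11=d, k+9=t, y+5=d.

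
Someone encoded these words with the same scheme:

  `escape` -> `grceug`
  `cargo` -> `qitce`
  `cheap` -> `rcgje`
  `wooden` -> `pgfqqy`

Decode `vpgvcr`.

The output letters match the input read backwards, each shifted +2: escape reversed is epacse. The word is reversed, then every letter is shifted forward by 2.
Undoing it on vpgvcr: shift back: v−2=t, p−2=n, g−2=e, v−2=t, c−2=a, r−2=p → tnetap; then reverse → patent.

patent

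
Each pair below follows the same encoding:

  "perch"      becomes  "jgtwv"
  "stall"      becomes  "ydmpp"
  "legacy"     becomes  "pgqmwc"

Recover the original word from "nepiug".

p(15)→j(9) and e(4)→g(6) fit y≡5x+12 (mod 26); the inverse of 5 mod 26 is 21. Treating letters as 0–25, the rule is x ↦ 5x + 12 (mod 26).
Decoding nepiug: n(13)→21·(13−12)≡21=v; e(4)→21·(4−12)≡14=o; p(15)→21·(15−12)≡11=l; i(8)→21·(8−12)≡20=u; u(20)→21·(20−12)≡12=m; g(6)→21·(6−12)≡4=e (all mod 26).

volume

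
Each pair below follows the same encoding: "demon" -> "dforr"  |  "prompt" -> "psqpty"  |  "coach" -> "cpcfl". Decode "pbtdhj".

parade

In demon: d→d is +0, e→f is +1, m→o is +2, o→r is +3 — the shift increases by 1 each position. Letter i (0-indexed) is shifted by i+0, so successive shifts are 0, 1, 2, ….
Decoding pbtdhj: p−0=p, b−1=a, t−2=r, d−3=a, h−4=d, j−5=e.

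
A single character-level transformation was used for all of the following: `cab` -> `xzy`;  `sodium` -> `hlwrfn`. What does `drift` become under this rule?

Each pair mirrors across the alphabet (c↔x, a↔z, b↔y): positions sum to 25. Each letter is replaced by its mirror in the alphabet: a↔z, b↔y, c↔x, and so on (the Atbash cipher).
For drift: d↔w, r↔i, i↔r, f↔u, t↔g.

wirug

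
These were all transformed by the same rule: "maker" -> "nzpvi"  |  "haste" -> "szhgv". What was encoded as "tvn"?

gem

Each pair mirrors across the alphabet (m↔n, a↔z, k↔p): positions sum to 25. Letters are reflected about the middle of the alphabet (position → 25−position): Atbash.
Decoding tvn: t↔g, v↔e, n↔m.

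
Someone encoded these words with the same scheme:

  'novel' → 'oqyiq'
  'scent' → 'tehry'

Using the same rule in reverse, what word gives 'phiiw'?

In novel: n→o is +1, o→q is +2, v→y is +3, e→i is +4 — the shift increases by 1 each position. The shift increases by 1 at each position, starting from +1: 1, 2, 3, ….
Decoding phiiw: p−1=o, h−2=f, i−3=f, i−4=e, w−5=r.

offer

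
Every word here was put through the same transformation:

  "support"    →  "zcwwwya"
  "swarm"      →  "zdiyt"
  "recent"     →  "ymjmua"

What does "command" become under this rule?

jwttiuk

The shift depends on letter class: consonant s→z is +7, but vowel u→c is +8. Two shifts are in play — +8 for a/e/i/o/u, +7 for every other letter.
Applying it to command: c(cons)+7=j, o(vowel)+8=w, m(cons)+7=t, m(cons)+7=t, a(vowel)+8=i, n(cons)+7=u, d(cons)+7=k.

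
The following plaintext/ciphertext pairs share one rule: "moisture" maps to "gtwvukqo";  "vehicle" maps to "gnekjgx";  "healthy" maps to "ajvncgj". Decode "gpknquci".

gasoline

The output letters match the input read backwards, each shifted +2: moisture reversed is erutsiom. Two steps: reverse the string, then apply a Caesar shift of +2.
Decoding gpknquci: shift back: g−2=e, p−2=n, k−2=i, n−2=l, q−2=o, u−2=s, c−2=a, i−2=g → enilosag; then reverse → gasoline.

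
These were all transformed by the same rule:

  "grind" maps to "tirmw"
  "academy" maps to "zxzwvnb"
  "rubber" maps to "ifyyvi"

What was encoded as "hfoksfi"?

Each pair mirrors across the alphabet (g↔t, r↔i, i↔r): positions sum to 25. Each letter is replaced by its mirror in the alphabet: a↔z, b↔y, c↔x, and so on (the Atbash cipher).
Undoing it on hfoksfi: h↔s, f↔u, o↔l, k↔p, s↔h, f↔u, i↔r.

sulphur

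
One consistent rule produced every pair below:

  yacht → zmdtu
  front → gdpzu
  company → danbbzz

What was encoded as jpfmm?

The shifts repeat in a cycle of length 2: positions 0,1,… shift by +1, +12, then the pattern repeats.
Reversing it on jpfmm: j−1=i, p−12=d, f−1=e, m−12=a, m−1=l.

ideal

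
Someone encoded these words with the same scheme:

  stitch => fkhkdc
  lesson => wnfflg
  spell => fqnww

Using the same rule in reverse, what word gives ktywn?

table

s(18)→f(5) and t(19)→k(10) fit y≡5x+19 (mod 26); the inverse of 5 mod 26 is 21. Treating letters as 0–25, the rule is x ↦ 5x + 19 (mod 26).
Reversing it on ktywn: k(10)→21·(10−19)≡19=t; t(19)→21·(19−19)≡0=a; y(24)→21·(24−19)≡1=b; w(22)→21·(22−19)≡11=l; n(13)→21·(13−19)≡4=e (all mod 26).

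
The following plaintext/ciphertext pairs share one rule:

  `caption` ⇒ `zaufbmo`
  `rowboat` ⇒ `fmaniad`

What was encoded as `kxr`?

fly

Two steps: reverse the string, then apply a Caesar shift of +12.
Undoing it on kxr: shift back: k−12=y, x−12=l, r−12=f → ylf; then reverse → fly.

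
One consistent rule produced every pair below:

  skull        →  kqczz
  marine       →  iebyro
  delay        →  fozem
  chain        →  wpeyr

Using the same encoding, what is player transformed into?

s(18)→k(10) and k(10)→q(16) fit y≡9x+4 (mod 26); the inverse of 9 mod 26 is 3. Treating letters as 0–25, the rule is x ↦ 9x + 4 (mod 26).
Applying it to player: p(15)→9·15+4≡9=j; l(11)→9·11+4≡25=z; a(0)→9·0+4≡4=e; y(24)→9·24+4≡12=m; e(4)→9·4+4≡14=o; r(17)→9·17+4≡1=b (all mod 26).

jzemob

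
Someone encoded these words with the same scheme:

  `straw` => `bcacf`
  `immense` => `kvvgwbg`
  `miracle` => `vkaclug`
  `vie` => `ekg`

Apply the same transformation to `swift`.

The shift depends on letter class: consonant s→b is +9, but vowel a→c is +2. Two shifts are in play — +2 for a/e/i/o/u, +9 for every other letter.
On swift: s(cons)+9=b, w(cons)+9=f, i(vowel)+2=k, f(cons)+9=o, t(cons)+9=c.

bfkoc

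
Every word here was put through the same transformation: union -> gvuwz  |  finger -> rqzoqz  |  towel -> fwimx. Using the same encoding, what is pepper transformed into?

bmbxqz

Shifts by position in union: pos 0: u→g (+12), pos 1: n→v (+8), pos 2: i→u (+12), pos 3: o→w (+8) — repeating every 2. A repeating key of period 2 is used — shifts +12, +8 over and over.
Applying it to pepper: p+12=b, e+8=m, p+12=b, p+8=x, e+12=q, r+8=z.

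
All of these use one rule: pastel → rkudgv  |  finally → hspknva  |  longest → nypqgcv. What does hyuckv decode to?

fossil

A repeating key of period 2 is used — shifts +2, +10 over and over.
Undoing it on hyuckv: h−2=f, y−10=o, u−2=s, c−10=s, k−2=i, v−10=l.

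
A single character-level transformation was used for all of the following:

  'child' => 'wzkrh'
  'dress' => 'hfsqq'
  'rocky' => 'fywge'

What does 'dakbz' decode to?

faith

Treating letters as 0–25, the rule is x ↦ 11x + 0 (mod 26).
Reversing it on dakbz: d(3)→19·(3−0)≡5=f; a(0)→19·(0−0)≡0=a; k(10)→19·(10−0)≡8=i; b(1)→19·(1−0)≡19=t; z(25)→19·(25−0)≡7=h (all mod 26).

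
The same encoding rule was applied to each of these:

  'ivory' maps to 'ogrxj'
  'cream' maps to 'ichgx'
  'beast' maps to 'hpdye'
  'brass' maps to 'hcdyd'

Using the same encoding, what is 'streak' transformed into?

yeukln

Shifts by position in ivory: pos 0: i→o (+6), pos 1: v→g (+11), pos 2: o→r (+3), pos 3: r→x (+6), pos 4: y→j (+11) — repeating every 3. It's a Vigenère-style cipher with numeric key [6,11,3]: position i shifts by key[i mod 3].
For streak: s+6=y, t+11=e, r+3=u, e+6=k, a+11=l, k+3=n.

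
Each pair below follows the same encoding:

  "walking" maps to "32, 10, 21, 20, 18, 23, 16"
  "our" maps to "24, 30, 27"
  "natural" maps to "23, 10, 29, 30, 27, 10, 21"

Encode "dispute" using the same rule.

13, 18, 28, 25, 30, 29, 14

w is letter #23 and maps to 32: an offset of 9. Each letter is replaced by its alphabet position (a=1..z=26) + 9.
For dispute: d=4→13, i=9→18, s=19→28, p=16→25, u=21→30, t=20→29, e=5→14.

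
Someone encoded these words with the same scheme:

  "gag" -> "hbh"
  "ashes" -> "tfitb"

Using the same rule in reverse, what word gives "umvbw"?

vault

The output letters match the input read backwards, each shifted +1: gag reversed is gag. The word is reversed, then every letter is shifted forward by 1.
Reversing it on umvbw: shift back: u−1=t, m−1=l, v−1=u, b−1=a, w−1=v → tluav; then reverse → vault.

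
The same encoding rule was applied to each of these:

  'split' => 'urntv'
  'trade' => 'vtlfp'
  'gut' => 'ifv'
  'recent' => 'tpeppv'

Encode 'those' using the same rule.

The shift depends on letter class: consonant s→u is +2, but vowel i→t is +11. Two shifts are in play — +11 for a/e/i/o/u, +2 for every other letter.
On those: t(cons)+2=v, h(cons)+2=j, o(vowel)+11=z, s(cons)+2=u, e(vowel)+11=p.

vjzup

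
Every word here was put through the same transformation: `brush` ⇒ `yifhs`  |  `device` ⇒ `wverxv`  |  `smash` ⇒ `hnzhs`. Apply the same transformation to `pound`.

klfmw

Each pair mirrors across the alphabet (b↔y, r↔i, u↔f): positions sum to 25. Letters are reflected about the middle of the alphabet (position → 25−position): Atbash.
Applying it to pound: p↔k, o↔l, u↔f, n↔m, d↔w.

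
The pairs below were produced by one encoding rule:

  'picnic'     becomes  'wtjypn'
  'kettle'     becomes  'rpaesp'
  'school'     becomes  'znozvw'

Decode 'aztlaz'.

Shifts by position in picnic: pos 0: p→w (+7), pos 1: i→t (+11), pos 2: c→j (+7), pos 3: n→y (+11) — repeating every 2. It's a Vigenère-style cipher with numeric key [7,11]: position i shifts by key[i mod 2].
Decoding aztlaz: a−7=t, z−11=o, t−7=m, l−11=a, a−7=t, z−11=o.

tomato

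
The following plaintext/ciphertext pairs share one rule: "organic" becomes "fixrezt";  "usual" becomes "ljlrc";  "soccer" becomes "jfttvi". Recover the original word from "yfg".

Compare letters: o→f is +17, r→i is +17, g→x is +17 — a constant shift. Each letter is shifted forward by 17 in the alphabet (a Caesar shift of +17).
Undoing it on yfg: y−17=h, f−17=o, g−17=p.

hop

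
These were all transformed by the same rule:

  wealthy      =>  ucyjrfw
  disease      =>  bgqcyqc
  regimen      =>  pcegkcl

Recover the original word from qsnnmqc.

It's a constant shift of +24 (ROT24).
Undoing it on qsnnmqc: q−24=s, s−24=u, n−24=p, n−24=p, m−24=o, q−24=s, c−24=e.

suppose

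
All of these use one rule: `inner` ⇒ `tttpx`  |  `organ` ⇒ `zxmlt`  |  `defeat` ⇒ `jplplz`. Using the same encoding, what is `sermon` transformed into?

The shift depends on letter class: consonant n→t is +6, but vowel i→t is +11. The rule splits by letter class: vowels +11, consonants +6.
On sermon: s(cons)+6=y, e(vowel)+11=p, r(cons)+6=x, m(cons)+6=s, o(vowel)+11=z, n(cons)+6=t.

ypxszt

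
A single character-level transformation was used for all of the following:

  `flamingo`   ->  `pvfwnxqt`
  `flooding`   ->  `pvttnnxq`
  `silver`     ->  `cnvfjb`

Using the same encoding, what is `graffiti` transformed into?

qbfppndn

The shift depends on letter class: consonant f→p is +10, but vowel a→f is +5. The rule splits by letter class: vowels +5, consonants +10.
For graffiti: g(cons)+10=q, r(cons)+10=b, a(vowel)+5=f, f(cons)+10=p, f(cons)+10=p, i(vowel)+5=n, t(cons)+10=d, i(vowel)+5=n.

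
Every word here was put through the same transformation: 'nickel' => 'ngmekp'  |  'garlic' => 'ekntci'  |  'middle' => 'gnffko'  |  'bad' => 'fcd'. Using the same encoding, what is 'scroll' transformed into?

Two steps: reverse the string, then apply a Caesar shift of +2.
For scroll: reverse → llorcs; then shift: l+2=n, l+2=n, o+2=q, r+2=t, c+2=e, s+2=u.

nnqteu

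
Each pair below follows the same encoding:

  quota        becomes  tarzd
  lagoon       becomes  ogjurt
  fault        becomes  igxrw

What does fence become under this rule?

ikqih

Shifts by position in quota: pos 0: q→t (+3), pos 1: u→a (+6), pos 2: o→r (+3), pos 3: t→z (+6) — repeating every 2. A repeating key of period 2 is used — shifts +3, +6 over and over.
For fence: f+3=i, e+6=k, n+3=q, c+6=i, e+3=h.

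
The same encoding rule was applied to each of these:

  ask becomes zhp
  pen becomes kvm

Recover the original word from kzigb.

party

Each pair mirrors across the alphabet (a↔z, s↔h, k↔p): positions sum to 25. This is the alphabet-reversal cipher (Atbash): a becomes z, b becomes y, etc.
Decoding kzigb: k↔p, z↔a, i↔r, g↔t, b↔y.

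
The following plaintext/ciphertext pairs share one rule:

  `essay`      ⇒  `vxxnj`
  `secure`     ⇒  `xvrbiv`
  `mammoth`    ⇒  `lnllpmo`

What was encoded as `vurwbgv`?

exclude

e(4)→v(21) and s(18)→x(23) fit y≡15x+13 (mod 26); the inverse of 15 mod 26 is 7. Treating letters as 0–25, the rule is x ↦ 15x + 13 (mod 26).
Decoding vurwbgv: v(21)→7·(21−13)≡4=e; u(20)→7·(20−13)≡23=x; r(17)→7·(17−13)≡2=c; w(22)→7·(22−13)≡11=l; b(1)→7·(1−13)≡20=u; g(6)→7·(6−13)≡3=d; v(21)→7·(21−13)≡4=e (all mod 26).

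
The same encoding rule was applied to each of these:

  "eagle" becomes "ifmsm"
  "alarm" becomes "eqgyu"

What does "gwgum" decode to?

In eagle: e→i is +4, a→f is +5, g→m is +6, l→s is +7 — the shift increases by 1 each position. Letter i (0-indexed) is shifted by i+4, so successive shifts are 4, 5, 6, ….
Undoing it on gwgum: g−4=c, w−5=r, g−6=a, u−7=n, m−8=e.

crane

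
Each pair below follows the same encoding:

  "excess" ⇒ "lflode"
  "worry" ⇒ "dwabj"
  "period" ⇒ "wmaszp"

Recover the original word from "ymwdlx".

In excess: e→l is +7, x→f is +8, c→l is +9, e→o is +10 — the shift increases by 1 each position. Each letter shifts forward by (position + 7), i.e. 7, 8, 9, … — the shift grows by one for each successive letter.
Undoing it on ymwdlx: y−7=r, m−8=e, w−9=n, d−10=t, l−11=a, x−12=l.

rental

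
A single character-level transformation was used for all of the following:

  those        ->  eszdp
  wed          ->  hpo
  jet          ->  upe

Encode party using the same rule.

Compare letters: t→e is +11, h→s is +11, o→z is +11 — a constant shift. Each letter is shifted forward by 11 in the alphabet (a Caesar shift of +11).
Applying it to party: p+11=a, a+11=l, r+11=c, t+11=e, y+11=j.

alcej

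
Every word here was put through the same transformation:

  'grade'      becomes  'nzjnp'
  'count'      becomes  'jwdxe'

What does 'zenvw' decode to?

In grade: g→n is +7, r→z is +8, a→j is +9, d→n is +10 — the shift increases by 1 each position. Letter i (0-indexed) is shifted by i+7, so successive shifts are 7, 8, 9, ….
Decoding zenvw: z−7=s, e−8=w, n−9=e, v−10=l, w−11=l.

swell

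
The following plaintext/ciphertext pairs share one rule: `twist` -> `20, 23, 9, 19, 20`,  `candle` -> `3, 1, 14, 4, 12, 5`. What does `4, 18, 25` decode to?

dry

t is letter #20 and maps to 20: an offset of 0. Letters become their 1-indexed alphabet positions: a=1 … z=26.
Undoing it on 4, 18, 25: 4=d, 18=r, 25=y.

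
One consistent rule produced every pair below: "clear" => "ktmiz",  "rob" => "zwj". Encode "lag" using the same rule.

Compare letters: c→k is +8, l→t is +8, e→m is +8 — a constant shift. Each letter is shifted forward by 8 in the alphabet (a Caesar shift of +8).
On lag: l+8=t, a+8=i, g+8=o.

tio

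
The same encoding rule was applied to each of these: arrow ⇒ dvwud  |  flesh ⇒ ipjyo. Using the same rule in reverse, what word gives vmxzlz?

The shift increases by 1 at each position, starting from +3: 3, 4, 5, ….
Decoding vmxzlz: v−3=s, m−4=i, x−5=s, z−6=t, l−7=e, z−8=r.

sister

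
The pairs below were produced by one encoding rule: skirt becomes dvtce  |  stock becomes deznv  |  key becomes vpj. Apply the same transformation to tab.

elm

Compare letters: s→d is +11, k→v is +11, i→t is +11 — a constant shift. Each letter is shifted forward by 11 in the alphabet (a Caesar shift of +11).
For tab: t+11=e, a+11=l, b+11=m.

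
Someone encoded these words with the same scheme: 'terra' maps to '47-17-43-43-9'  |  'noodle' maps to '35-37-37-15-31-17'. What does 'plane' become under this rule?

t(#20)→47 and e(#5)→17: differences scale by 2, so n = 2·pos + 7. The formula is n = 2×(alphabet index, a=1) + 7.
On plane: p=16→39, l=12→31, a=1→9, n=14→35, e=5→17.

39-31-9-35-17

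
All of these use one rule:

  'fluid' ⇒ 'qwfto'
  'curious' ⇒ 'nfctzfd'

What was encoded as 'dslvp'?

shake

Compare letters: f→q is +11, l→w is +11, u→f is +11 — a constant shift. It's a constant shift of +11 (ROT11).
Decoding dslvp: d−11=s, s−11=h, l−11=a, v−11=k, p−11=e.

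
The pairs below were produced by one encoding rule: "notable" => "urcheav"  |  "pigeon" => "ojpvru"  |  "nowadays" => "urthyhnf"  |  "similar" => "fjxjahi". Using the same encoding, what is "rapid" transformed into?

ihojy

Each letter's alphabet position (a=0..z=25) is mapped through 23·x+7 mod 26 — an affine cipher.
For rapid: r(17)→23·17+7≡8=i; a(0)→23·0+7≡7=h; p(15)→23·15+7≡14=o; i(8)→23·8+7≡9=j; d(3)→23·3+7≡24=y (all mod 26).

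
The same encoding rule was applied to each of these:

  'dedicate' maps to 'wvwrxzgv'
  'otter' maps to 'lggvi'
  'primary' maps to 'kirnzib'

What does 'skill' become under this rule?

Each letter is replaced by its mirror in the alphabet: a↔z, b↔y, c↔x, and so on (the Atbash cipher).
For skill: s↔h, k↔p, i↔r, l↔o, l↔o.

hproo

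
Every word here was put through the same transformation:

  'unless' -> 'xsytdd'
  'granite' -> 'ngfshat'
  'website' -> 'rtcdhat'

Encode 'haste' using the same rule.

kfdat

u(20)→x(23) and n(13)→s(18) fit y≡23x+5 (mod 26); the inverse of 23 mod 26 is 17. Each letter's alphabet position (a=0..z=25) is mapped through 23·x+5 mod 26 — an affine cipher.
Applying it to haste: h(7)→23·7+5≡10=k; a(0)→23·0+5≡5=f; s(18)→23·18+5≡3=d; t(19)→23·19+5≡0=a; e(4)→23·4+5≡19=t (all mod 26).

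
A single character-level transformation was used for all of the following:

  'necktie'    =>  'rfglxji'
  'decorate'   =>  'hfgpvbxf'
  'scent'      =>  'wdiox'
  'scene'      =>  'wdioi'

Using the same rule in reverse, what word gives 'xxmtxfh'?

Shifts by position in necktie: pos 0: n→r (+4), pos 1: e→f (+1), pos 2: c→g (+4), pos 3: k→l (+1) — repeating every 2. It's a Vigenère-style cipher with numeric key [4,1]: position i shifts by key[i mod 2].
Undoing it on xxmtxfh: x−4=t, x−1=w, m−4=i, t−1=s, x−4=t, f−1=e, h−4=d.

twisted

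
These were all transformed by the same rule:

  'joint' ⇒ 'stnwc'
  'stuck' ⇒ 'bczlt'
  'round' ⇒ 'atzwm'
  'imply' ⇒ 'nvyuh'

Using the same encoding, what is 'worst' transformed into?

The shift depends on letter class: consonant j→s is +9, but vowel o→t is +5. The rule splits by letter class: vowels +5, consonants +9.
Applying it to worst: w(cons)+9=f, o(vowel)+5=t, r(cons)+9=a, s(cons)+9=b, t(cons)+9=c.

ftabc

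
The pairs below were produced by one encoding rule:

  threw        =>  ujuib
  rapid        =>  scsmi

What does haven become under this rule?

icyis

In threw: t→u is +1, h→j is +2, r→u is +3, e→i is +4 — the shift increases by 1 each position. Each letter shifts forward by (position + 1), i.e. 1, 2, 3, … — the shift grows by one for each successive letter.
Applying it to haven: h+1=i, a+2=c, v+3=y, e+4=i, n+5=s.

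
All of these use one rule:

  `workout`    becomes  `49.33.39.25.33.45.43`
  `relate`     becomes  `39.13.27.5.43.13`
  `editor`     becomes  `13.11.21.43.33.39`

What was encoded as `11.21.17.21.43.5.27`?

digital

With a=1..z=26, the number is 2·pos + 3.
Undoing it on 11.21.17.21.43.5.27: 11→(11−3)÷2=4=d, 21→(21−3)÷2=9=i, 17→(17−3)÷2=7=g, 21→(21−3)÷2=9=i, 43→(43−3)÷2=20=t, 5→(5−3)÷2=1=a, 27→(27−3)÷2=12=l.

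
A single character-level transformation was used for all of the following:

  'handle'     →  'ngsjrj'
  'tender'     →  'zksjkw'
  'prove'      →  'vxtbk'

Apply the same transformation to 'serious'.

Shifts by position in handle: pos 0: h→n (+6), pos 1: a→g (+6), pos 2: n→s (+5), pos 3: d→j (+6), pos 4: l→r (+6), pos 5: e→j (+5) — repeating every 3. It's a Vigenère-style cipher with numeric key [6,6,5]: position i shifts by key[i mod 3].
On serious: s+6=y, e+6=k, r+5=w, i+6=o, o+6=u, u+5=z, s+6=y.

ykwouzy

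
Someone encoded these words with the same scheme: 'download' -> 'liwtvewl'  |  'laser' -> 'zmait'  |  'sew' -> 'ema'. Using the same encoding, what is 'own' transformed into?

The output letters match the input read backwards, each shifted +8: download reversed is daolnwod. Read the word backwards and shift each letter +8.
On own: reverse → nwo; then shift: n+8=v, w+8=e, o+8=w.

vew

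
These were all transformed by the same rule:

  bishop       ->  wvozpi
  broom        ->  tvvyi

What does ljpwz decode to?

spice

The output letters match the input read backwards, each shifted +7: bishop reversed is pohsib. Read the word backwards and shift each letter +7.
Undoing it on ljpwz: shift back: l−7=e, j−7=c, p−7=i, w−7=p, z−7=s → ecips; then reverse → spice.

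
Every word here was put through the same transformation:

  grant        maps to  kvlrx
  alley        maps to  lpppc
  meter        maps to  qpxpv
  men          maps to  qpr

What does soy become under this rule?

The shift depends on letter class: consonant g→k is +4, but vowel a→l is +11. The rule splits by letter class: vowels +11, consonants +4.
For soy: s(cons)+4=w, o(vowel)+11=z, y(cons)+4=c.

wzc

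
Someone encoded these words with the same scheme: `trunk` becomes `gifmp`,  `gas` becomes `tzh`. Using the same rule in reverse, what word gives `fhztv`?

usage

Each pair mirrors across the alphabet (t↔g, r↔i, u↔f): positions sum to 25. Each letter is replaced by its mirror in the alphabet: a↔z, b↔y, c↔x, and so on (the Atbash cipher).
Undoing it on fhztv: f↔u, h↔s, z↔a, t↔g, v↔e.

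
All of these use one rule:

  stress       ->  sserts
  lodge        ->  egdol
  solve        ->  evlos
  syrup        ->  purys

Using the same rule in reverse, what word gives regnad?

The output letters match the input read backwards: stress reversed is sserts. The word is simply reversed.
Reversing it on regnad: then reverse → danger.

danger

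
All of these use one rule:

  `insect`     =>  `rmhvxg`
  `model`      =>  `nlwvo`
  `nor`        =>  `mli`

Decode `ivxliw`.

Letters are reflected about the middle of the alphabet (position → 25−position): Atbash.
Decoding ivxliw: i↔r, v↔e, x↔c, l↔o, i↔r, w↔d.

record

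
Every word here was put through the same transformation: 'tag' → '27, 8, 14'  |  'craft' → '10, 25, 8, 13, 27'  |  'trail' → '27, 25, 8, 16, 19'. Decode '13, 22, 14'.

fog

t is letter #20 and maps to 27: an offset of 7. Letters become their 1-based position plus 7 (so a→8, b→9, …).
Undoing it on 13, 22, 14: 13→(13−7)÷1=6=f, 22→(22−7)÷1=15=o, 14→(14−7)÷1=7=g.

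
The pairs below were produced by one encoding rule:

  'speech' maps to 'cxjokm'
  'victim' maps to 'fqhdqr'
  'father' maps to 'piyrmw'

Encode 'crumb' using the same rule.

It's a Vigenère-style cipher with numeric key [10,8,5]: position i shifts by key[i mod 3].
Applying it to crumb: c+10=m, r+8=z, u+5=z, m+10=w, b+8=j.

mzzwj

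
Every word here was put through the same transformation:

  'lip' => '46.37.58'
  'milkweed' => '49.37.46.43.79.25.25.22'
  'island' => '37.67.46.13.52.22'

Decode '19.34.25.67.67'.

l(#12)→46 and i(#9)→37: differences scale by 3, so n = 3·pos + 10. Each letter becomes 3×(its alphabet position, a=1..z=26) + 10.
Undoing it on 19.34.25.67.67: 19→(19−10)÷3=3=c, 34→(34−10)÷3=8=h, 25→(25−10)÷3=5=e, 67→(67−10)÷3=19=s, 67→(67−10)÷3=19=s.

chess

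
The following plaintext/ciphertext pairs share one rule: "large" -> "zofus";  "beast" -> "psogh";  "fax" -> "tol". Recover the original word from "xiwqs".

juice

Compare letters: l→z is +14, a→o is +14, r→f is +14 — a constant shift. It's a constant shift of +14 (ROT14).
Decoding xiwqs: x−14=j, i−14=u, w−14=i, q−14=c, s−14=e.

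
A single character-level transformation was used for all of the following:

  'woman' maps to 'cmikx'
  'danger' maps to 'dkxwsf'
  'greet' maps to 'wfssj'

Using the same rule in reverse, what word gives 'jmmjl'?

tooth

w(22)→c(2) and o(14)→m(12) fit y≡15x+10 (mod 26); the inverse of 15 mod 26 is 7. This is an affine cipher: with a=0,…,z=25, each position x becomes (15x+10) mod 26.
Reversing it on jmmjl: j(9)→7·(9−10)≡19=t; m(12)→7·(12−10)≡14=o; m(12)→7·(12−10)≡14=o; j(9)→7·(9−10)≡19=t; l(11)→7·(11−10)≡7=h (all mod 26).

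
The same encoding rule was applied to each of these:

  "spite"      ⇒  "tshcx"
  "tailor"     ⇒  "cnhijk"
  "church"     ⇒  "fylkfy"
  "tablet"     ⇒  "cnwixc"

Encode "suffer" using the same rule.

s(18)→t(19) and p(15)→s(18) fit y≡9x+13 (mod 26); the inverse of 9 mod 26 is 3. Treating letters as 0–25, the rule is x ↦ 9x + 13 (mod 26).
Applying it to suffer: s(18)→9·18+13≡19=t; u(20)→9·20+13≡11=l; f(5)→9·5+13≡6=g; f(5)→9·5+13≡6=g; e(4)→9·4+13≡23=x; r(17)→9·17+13≡10=k (all mod 26).

tlggxk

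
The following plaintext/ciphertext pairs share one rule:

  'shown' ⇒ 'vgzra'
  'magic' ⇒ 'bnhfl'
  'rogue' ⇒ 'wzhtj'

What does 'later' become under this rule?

cnujw

s(18)→v(21) and h(7)→g(6) fit y≡25x+13 (mod 26); the inverse of 25 mod 26 is 25. Each letter's alphabet position (a=0..z=25) is mapped through 25·x+13 mod 26 — an affine cipher.
Applying it to later: l(11)→25·11+13≡2=c; a(0)→25·0+13≡13=n; t(19)→25·19+13≡20=u; e(4)→25·4+13≡9=j; r(17)→25·17+13≡22=w (all mod 26).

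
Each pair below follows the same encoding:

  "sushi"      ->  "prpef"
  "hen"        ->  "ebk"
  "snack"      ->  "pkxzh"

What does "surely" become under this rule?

probiv

Compare letters: s→p is +23, u→r is +23, s→p is +23 — a constant shift. Every letter moves 23 places later in the alphabet, wrapping around z→a.
Applying it to surely: s+23=p, u+23=r, r+23=o, e+23=b, l+23=i, y+23=v.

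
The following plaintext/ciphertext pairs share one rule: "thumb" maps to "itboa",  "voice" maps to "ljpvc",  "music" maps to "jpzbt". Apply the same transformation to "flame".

lthsm

The output letters match the input read backwards, each shifted +7: thumb reversed is bmuht. Read the word backwards and shift each letter +7.
On flame: reverse → emalf; then shift: e+7=l, m+7=t, a+7=h, l+7=s, f+7=m.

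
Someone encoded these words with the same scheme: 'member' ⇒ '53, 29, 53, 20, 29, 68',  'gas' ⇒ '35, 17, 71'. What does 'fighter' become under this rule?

m(#13)→53 and e(#5)→29: differences scale by 3, so n = 3·pos + 14. Each letter becomes 3×(its alphabet position, a=1..z=26) + 14.
For fighter: f=6→32, i=9→41, g=7→35, h=8→38, t=20→74, e=5→29, r=18→68.

32, 41, 35, 38, 74, 29, 68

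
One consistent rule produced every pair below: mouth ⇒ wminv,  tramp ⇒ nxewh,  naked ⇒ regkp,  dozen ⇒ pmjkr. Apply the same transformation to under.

m(12)→w(22) and o(14)→m(12) fit y≡21x+4 (mod 26); the inverse of 21 mod 26 is 5. This is an affine cipher: with a=0,…,z=25, each position x becomes (21x+4) mod 26.
Applying it to under: u(20)→21·20+4≡8=i; n(13)→21·13+4≡17=r; d(3)→21·3+4≡15=p; e(4)→21·4+4≡10=k; r(17)→21·17+4≡23=x (all mod 26).

irpkx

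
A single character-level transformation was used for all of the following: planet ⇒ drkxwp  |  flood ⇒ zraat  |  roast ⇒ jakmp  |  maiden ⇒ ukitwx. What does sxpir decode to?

until

Treating letters as 0–25, the rule is x ↦ 3x + 10 (mod 26).
Undoing it on sxpir: s(18)→9·(18−10)≡20=u; x(23)→9·(23−10)≡13=n; p(15)→9·(15−10)≡19=t; i(8)→9·(8−10)≡8=i; r(17)→9·(17−10)≡11=l (all mod 26).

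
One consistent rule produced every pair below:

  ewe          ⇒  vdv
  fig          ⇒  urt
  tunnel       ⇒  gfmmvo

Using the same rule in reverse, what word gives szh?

has

Each letter is replaced by its mirror in the alphabet: a↔z, b↔y, c↔x, and so on (the Atbash cipher).
Reversing it on szh: s↔h, z↔a, h↔s.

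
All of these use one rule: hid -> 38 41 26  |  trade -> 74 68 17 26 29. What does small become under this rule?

71 53 17 50 50

Each letter becomes 3×(its alphabet position, a=1..z=26) + 14.
On small: s=19→71, m=13→53, a=1→17, l=12→50, l=12→50.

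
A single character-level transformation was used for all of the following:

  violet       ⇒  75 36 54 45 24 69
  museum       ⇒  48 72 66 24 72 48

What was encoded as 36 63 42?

With a=1..z=26, the number is 3·pos + 9.
Decoding 36 63 42: 36→(36−9)÷3=9=i, 63→(63−9)÷3=18=r, 42→(42−9)÷3=11=k.

irk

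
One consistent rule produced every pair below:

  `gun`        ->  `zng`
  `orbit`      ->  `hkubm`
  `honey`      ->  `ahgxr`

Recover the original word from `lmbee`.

still

Compare letters: g→z is +19, u→n is +19, n→g is +19 — a constant shift. Every letter moves 19 places later in the alphabet, wrapping around z→a.
Reversing it on lmbee: l−19=s, m−19=t, b−19=i, e−19=l, e−19=l.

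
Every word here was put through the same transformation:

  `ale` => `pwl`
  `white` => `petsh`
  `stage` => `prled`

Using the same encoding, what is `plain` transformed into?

ytlwa

The word is reversed, then every letter is shifted forward by 11.
Applying it to plain: reverse → nialp; then shift: n+11=y, i+11=t, a+11=l, l+11=w, p+11=a.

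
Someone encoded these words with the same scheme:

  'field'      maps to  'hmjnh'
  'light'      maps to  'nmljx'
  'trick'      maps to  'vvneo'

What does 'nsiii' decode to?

Shifts by position in field: pos 0: f→h (+2), pos 1: i→m (+4), pos 2: e→j (+5), pos 3: l→n (+2), pos 4: d→h (+4) — repeating every 3. A repeating key of period 3 is used — shifts +2, +4, +5 over and over.
Undoing it on nsiii: n−2=l, s−4=o, i−5=d, i−2=g, i−4=e.

lodge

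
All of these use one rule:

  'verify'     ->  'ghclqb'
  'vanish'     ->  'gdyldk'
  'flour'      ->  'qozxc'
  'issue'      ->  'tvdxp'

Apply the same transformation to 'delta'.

ohwwl

Shifts by position in verify: pos 0: v→g (+11), pos 1: e→h (+3), pos 2: r→c (+11), pos 3: i→l (+3) — repeating every 2. It's a Vigenère-style cipher with numeric key [11,3]: position i shifts by key[i mod 2].
Applying it to delta: d+11=o, e+3=h, l+11=w, t+3=w, a+11=l.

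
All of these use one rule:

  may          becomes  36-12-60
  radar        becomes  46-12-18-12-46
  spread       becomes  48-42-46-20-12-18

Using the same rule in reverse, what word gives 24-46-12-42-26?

m(#13)→36 and a(#1)→12: differences scale by 2, so n = 2·pos + 10. With a=1..z=26, the number is 2·pos + 10.
Undoing it on 24-46-12-42-26: 24→(24−10)÷2=7=g, 46→(46−10)÷2=18=r, 12→(12−10)÷2=1=a, 42→(42−10)÷2=16=p, 26→(26−10)÷2=8=h.

graph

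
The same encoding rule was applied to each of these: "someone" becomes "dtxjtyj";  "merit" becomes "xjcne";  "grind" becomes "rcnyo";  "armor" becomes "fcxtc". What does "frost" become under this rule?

The shift depends on letter class: consonant s→d is +11, but vowel o→t is +5. Vowels shift forward by 5 and consonants shift forward by 11.
On frost: f(cons)+11=q, r(cons)+11=c, o(vowel)+5=t, s(cons)+11=d, t(cons)+11=e.

qctde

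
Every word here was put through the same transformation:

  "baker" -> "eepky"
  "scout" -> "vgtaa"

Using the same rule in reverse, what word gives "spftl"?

plane

The shift increases by 1 at each position, starting from +3: 3, 4, 5, ….
Reversing it on spftl: s−3=p, p−4=l, f−5=a, t−6=n, l−7=e.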